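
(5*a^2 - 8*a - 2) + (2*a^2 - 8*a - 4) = 7*a^2 - 16*a - 6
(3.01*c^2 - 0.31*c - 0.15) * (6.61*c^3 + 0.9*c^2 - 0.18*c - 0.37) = 19.8961*c^5 + 0.6599*c^4 - 1.8123*c^3 - 1.1929*c^2 + 0.1417*c + 0.0555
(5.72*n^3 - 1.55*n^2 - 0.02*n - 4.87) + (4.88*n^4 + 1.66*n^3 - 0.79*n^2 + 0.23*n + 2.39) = 4.88*n^4 + 7.38*n^3 - 2.34*n^2 + 0.21*n - 2.48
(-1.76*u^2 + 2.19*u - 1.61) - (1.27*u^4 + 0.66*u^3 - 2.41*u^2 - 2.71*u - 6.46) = -1.27*u^4 - 0.66*u^3 + 0.65*u^2 + 4.9*u + 4.85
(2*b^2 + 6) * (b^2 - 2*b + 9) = 2*b^4 - 4*b^3 + 24*b^2 - 12*b + 54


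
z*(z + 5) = z^2 + 5*z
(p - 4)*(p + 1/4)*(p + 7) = p^3 + 13*p^2/4 - 109*p/4 - 7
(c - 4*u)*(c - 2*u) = c^2 - 6*c*u + 8*u^2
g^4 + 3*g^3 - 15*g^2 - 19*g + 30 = (g - 3)*(g - 1)*(g + 2)*(g + 5)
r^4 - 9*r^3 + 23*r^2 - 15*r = r*(r - 5)*(r - 3)*(r - 1)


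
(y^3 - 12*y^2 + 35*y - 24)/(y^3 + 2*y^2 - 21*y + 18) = (y - 8)/(y + 6)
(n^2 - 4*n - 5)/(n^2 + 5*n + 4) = (n - 5)/(n + 4)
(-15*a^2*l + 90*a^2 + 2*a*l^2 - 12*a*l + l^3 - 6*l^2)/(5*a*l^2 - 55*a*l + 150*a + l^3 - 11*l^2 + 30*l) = (-3*a + l)/(l - 5)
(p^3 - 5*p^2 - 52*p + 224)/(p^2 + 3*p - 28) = p - 8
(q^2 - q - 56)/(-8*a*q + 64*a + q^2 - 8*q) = (q + 7)/(-8*a + q)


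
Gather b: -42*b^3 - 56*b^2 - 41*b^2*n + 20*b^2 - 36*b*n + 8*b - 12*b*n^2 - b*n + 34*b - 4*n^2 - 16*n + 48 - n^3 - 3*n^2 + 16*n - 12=-42*b^3 + b^2*(-41*n - 36) + b*(-12*n^2 - 37*n + 42) - n^3 - 7*n^2 + 36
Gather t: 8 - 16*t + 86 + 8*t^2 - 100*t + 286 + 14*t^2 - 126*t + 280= 22*t^2 - 242*t + 660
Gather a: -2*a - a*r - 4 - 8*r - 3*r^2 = a*(-r - 2) - 3*r^2 - 8*r - 4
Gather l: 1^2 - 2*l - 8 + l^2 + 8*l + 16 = l^2 + 6*l + 9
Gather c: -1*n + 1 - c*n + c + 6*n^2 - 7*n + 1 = c*(1 - n) + 6*n^2 - 8*n + 2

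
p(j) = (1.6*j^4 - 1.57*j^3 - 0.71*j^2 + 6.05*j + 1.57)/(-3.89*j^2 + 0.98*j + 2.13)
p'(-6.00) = 5.27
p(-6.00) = -16.36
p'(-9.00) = 7.72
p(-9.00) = -35.84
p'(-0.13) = 2.76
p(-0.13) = 0.40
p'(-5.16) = 4.59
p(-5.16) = -12.22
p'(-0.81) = 10.61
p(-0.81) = 1.87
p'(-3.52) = 3.29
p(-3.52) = -5.77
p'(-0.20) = 3.15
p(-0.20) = 0.19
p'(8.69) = -6.83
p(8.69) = -28.59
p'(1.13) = 16.05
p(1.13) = -4.53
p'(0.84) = 795.09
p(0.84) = 28.87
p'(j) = (7.78*j - 0.98)*(1.6*j^4 - 1.57*j^3 - 0.71*j^2 + 6.05*j + 1.57)/(-3.89*j^2 + 0.98*j + 2.13)^2 + (6.4*j^3 - 4.71*j^2 - 1.42*j + 6.05)/(-3.89*j^2 + 0.98*j + 2.13) = (-12.448*j^5 + 10.8113*j^4 + 10.5548*j^3 + 12.8064*j^2 + 9.19*j + 11.3479)/(15.1321*j^4 - 7.6244*j^3 - 15.611*j^2 + 4.1748*j + 4.5369)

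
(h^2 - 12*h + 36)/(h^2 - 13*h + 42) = (h - 6)/(h - 7)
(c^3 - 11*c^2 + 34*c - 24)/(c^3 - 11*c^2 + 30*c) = (c^2 - 5*c + 4)/(c*(c - 5))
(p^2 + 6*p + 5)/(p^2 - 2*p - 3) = (p + 5)/(p - 3)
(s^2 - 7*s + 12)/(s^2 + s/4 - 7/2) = 4*(s^2 - 7*s + 12)/(4*s^2 + s - 14)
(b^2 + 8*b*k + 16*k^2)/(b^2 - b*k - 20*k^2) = (b + 4*k)/(b - 5*k)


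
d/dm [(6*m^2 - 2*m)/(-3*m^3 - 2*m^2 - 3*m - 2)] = 2*(9*m^4 - 6*m^3 - 11*m^2 - 12*m + 2)/(9*m^6 + 12*m^5 + 22*m^4 + 24*m^3 + 17*m^2 + 12*m + 4)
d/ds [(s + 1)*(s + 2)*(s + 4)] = 3*s^2 + 14*s + 14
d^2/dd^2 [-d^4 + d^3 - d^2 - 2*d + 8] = -12*d^2 + 6*d - 2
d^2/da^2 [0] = 0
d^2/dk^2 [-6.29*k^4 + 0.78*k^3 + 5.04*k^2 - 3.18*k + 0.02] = -75.48*k^2 + 4.68*k + 10.08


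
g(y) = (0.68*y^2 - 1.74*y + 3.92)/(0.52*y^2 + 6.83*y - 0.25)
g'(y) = (-1.04*y - 6.83)*(0.68*y^2 - 1.74*y + 3.92)/(0.52*y^2 + 6.83*y - 0.25)^2 + (1.36*y - 1.74)/(0.52*y^2 + 6.83*y - 0.25)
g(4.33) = 0.23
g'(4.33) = 0.04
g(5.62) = 0.29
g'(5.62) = 0.04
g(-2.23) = -0.87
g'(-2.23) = 0.07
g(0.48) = 1.03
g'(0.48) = -2.74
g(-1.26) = -0.90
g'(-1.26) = -0.19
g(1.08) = 0.37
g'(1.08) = -0.41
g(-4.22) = -1.18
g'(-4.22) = 0.23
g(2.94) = 0.19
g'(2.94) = 0.01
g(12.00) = 0.52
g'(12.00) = 0.03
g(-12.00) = -16.74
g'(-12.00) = 15.37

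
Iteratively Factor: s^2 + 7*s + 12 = (s + 3)*(s + 4)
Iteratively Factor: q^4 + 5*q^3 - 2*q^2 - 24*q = (q + 4)*(q^3 + q^2 - 6*q) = (q + 3)*(q + 4)*(q^2 - 2*q) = q*(q + 3)*(q + 4)*(q - 2)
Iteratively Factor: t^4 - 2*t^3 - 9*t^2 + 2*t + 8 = (t - 1)*(t^3 - t^2 - 10*t - 8) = (t - 4)*(t - 1)*(t^2 + 3*t + 2) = (t - 4)*(t - 1)*(t + 2)*(t + 1)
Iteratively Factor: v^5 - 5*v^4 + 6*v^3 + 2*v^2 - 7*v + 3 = (v - 1)*(v^4 - 4*v^3 + 2*v^2 + 4*v - 3) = (v - 1)^2*(v^3 - 3*v^2 - v + 3) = (v - 1)^3*(v^2 - 2*v - 3) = (v - 3)*(v - 1)^3*(v + 1)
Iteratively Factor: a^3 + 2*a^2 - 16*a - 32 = (a - 4)*(a^2 + 6*a + 8) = (a - 4)*(a + 2)*(a + 4)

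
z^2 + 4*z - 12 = (z - 2)*(z + 6)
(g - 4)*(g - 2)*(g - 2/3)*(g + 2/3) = g^4 - 6*g^3 + 68*g^2/9 + 8*g/3 - 32/9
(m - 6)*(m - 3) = m^2 - 9*m + 18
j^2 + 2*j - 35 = (j - 5)*(j + 7)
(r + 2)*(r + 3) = r^2 + 5*r + 6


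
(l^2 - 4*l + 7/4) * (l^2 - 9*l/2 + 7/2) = l^4 - 17*l^3/2 + 93*l^2/4 - 175*l/8 + 49/8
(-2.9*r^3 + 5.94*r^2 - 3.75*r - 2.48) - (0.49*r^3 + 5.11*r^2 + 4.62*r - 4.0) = -3.39*r^3 + 0.83*r^2 - 8.37*r + 1.52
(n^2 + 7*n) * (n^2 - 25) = n^4 + 7*n^3 - 25*n^2 - 175*n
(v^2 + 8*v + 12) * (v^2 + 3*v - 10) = v^4 + 11*v^3 + 26*v^2 - 44*v - 120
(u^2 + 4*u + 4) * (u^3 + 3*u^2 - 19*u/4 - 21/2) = u^5 + 7*u^4 + 45*u^3/4 - 35*u^2/2 - 61*u - 42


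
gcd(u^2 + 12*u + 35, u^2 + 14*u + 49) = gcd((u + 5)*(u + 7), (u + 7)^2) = u + 7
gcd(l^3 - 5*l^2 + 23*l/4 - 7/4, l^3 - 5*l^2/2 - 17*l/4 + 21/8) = l^2 - 4*l + 7/4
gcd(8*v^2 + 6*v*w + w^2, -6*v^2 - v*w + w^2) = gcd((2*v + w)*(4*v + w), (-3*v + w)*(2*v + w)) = 2*v + w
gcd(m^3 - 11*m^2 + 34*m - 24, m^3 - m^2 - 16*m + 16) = m^2 - 5*m + 4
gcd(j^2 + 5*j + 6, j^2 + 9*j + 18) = j + 3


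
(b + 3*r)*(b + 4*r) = b^2 + 7*b*r + 12*r^2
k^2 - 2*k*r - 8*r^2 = (k - 4*r)*(k + 2*r)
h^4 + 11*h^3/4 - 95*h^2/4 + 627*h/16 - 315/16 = (h - 3/2)^2*(h - 5/4)*(h + 7)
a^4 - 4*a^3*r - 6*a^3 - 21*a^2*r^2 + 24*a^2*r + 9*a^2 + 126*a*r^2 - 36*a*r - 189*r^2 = (a - 3)^2*(a - 7*r)*(a + 3*r)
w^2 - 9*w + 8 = (w - 8)*(w - 1)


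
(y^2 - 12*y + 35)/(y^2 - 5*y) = (y - 7)/y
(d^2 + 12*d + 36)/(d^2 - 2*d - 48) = (d + 6)/(d - 8)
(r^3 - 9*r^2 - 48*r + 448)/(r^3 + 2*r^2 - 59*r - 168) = (r - 8)/(r + 3)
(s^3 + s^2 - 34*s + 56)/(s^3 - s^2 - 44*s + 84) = (s - 4)/(s - 6)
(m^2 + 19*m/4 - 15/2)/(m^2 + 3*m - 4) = (4*m^2 + 19*m - 30)/(4*(m^2 + 3*m - 4))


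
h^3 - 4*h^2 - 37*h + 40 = (h - 8)*(h - 1)*(h + 5)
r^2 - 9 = (r - 3)*(r + 3)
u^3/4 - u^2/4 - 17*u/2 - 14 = (u/4 + 1/2)*(u - 7)*(u + 4)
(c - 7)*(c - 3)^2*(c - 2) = c^4 - 15*c^3 + 77*c^2 - 165*c + 126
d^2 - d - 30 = (d - 6)*(d + 5)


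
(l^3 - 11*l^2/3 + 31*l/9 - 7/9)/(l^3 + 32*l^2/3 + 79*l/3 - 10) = (3*l^2 - 10*l + 7)/(3*(l^2 + 11*l + 30))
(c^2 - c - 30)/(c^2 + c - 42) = (c + 5)/(c + 7)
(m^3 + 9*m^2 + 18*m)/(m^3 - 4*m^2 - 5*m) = (m^2 + 9*m + 18)/(m^2 - 4*m - 5)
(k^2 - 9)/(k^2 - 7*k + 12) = (k + 3)/(k - 4)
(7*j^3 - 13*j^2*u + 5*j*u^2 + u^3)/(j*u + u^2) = (7*j^3 - 13*j^2*u + 5*j*u^2 + u^3)/(u*(j + u))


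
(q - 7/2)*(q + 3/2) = q^2 - 2*q - 21/4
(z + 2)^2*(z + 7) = z^3 + 11*z^2 + 32*z + 28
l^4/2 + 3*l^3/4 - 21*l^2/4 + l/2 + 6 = (l/2 + 1/2)*(l - 2)*(l - 3/2)*(l + 4)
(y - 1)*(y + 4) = y^2 + 3*y - 4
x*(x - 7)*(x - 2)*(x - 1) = x^4 - 10*x^3 + 23*x^2 - 14*x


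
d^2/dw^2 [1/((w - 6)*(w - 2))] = 2*((w - 6)^2 + (w - 6)*(w - 2) + (w - 2)^2)/((w - 6)^3*(w - 2)^3)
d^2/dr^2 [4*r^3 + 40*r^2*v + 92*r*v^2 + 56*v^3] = 24*r + 80*v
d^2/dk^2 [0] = 0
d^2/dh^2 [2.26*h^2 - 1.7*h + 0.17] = 4.52000000000000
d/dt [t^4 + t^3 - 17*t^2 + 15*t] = 4*t^3 + 3*t^2 - 34*t + 15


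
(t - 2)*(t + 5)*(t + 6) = t^3 + 9*t^2 + 8*t - 60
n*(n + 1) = n^2 + n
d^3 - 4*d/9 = d*(d - 2/3)*(d + 2/3)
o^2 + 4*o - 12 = (o - 2)*(o + 6)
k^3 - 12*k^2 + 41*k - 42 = (k - 7)*(k - 3)*(k - 2)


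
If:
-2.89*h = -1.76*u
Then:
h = 0.608996539792388*u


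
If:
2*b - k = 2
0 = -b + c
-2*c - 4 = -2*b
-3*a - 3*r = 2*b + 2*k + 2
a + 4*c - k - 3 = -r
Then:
No Solution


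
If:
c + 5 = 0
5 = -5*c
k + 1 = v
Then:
No Solution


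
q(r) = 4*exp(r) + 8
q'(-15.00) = 0.00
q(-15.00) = 8.00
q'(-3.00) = 0.20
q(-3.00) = 8.20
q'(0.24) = 5.08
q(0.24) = 13.08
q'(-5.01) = 0.03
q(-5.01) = 8.03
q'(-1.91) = 0.59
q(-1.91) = 8.59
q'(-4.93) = 0.03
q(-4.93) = 8.03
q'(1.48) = 17.57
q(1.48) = 25.57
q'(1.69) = 21.68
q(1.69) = 29.68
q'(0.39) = 5.91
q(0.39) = 13.91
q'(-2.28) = 0.41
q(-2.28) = 8.41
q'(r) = 4*exp(r)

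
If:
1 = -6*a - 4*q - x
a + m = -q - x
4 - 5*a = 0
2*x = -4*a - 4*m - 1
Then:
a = 4/5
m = -89/20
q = -63/20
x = 34/5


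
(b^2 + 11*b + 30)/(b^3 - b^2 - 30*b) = (b + 6)/(b*(b - 6))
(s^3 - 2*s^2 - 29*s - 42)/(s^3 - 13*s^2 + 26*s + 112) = (s + 3)/(s - 8)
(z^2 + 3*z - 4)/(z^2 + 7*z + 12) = (z - 1)/(z + 3)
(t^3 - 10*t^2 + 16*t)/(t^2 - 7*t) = (t^2 - 10*t + 16)/(t - 7)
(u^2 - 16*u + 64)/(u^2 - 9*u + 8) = (u - 8)/(u - 1)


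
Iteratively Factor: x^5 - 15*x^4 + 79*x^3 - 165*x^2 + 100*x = (x - 1)*(x^4 - 14*x^3 + 65*x^2 - 100*x) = x*(x - 1)*(x^3 - 14*x^2 + 65*x - 100) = x*(x - 5)*(x - 1)*(x^2 - 9*x + 20) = x*(x - 5)*(x - 4)*(x - 1)*(x - 5)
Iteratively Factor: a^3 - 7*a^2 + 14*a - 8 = (a - 1)*(a^2 - 6*a + 8) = (a - 2)*(a - 1)*(a - 4)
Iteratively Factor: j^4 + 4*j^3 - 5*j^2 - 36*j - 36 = (j - 3)*(j^3 + 7*j^2 + 16*j + 12) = (j - 3)*(j + 2)*(j^2 + 5*j + 6) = (j - 3)*(j + 2)^2*(j + 3)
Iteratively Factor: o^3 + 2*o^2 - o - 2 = (o + 2)*(o^2 - 1) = (o + 1)*(o + 2)*(o - 1)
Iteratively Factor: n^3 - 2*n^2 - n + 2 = (n + 1)*(n^2 - 3*n + 2) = (n - 1)*(n + 1)*(n - 2)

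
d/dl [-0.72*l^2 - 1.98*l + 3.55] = -1.44*l - 1.98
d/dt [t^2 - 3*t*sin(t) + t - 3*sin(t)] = -3*t*cos(t) + 2*t - 3*sqrt(2)*sin(t + pi/4) + 1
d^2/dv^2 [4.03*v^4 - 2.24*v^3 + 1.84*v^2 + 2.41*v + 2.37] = 48.36*v^2 - 13.44*v + 3.68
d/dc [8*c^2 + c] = 16*c + 1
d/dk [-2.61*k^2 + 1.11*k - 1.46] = 1.11 - 5.22*k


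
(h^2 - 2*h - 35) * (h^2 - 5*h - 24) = h^4 - 7*h^3 - 49*h^2 + 223*h + 840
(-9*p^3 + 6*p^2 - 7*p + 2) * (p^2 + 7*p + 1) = -9*p^5 - 57*p^4 + 26*p^3 - 41*p^2 + 7*p + 2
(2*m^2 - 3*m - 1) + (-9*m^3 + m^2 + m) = -9*m^3 + 3*m^2 - 2*m - 1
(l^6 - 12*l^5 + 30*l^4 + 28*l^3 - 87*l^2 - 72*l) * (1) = l^6 - 12*l^5 + 30*l^4 + 28*l^3 - 87*l^2 - 72*l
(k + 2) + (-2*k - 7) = -k - 5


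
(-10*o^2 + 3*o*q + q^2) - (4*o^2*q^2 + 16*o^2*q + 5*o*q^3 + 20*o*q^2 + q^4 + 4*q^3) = -4*o^2*q^2 - 16*o^2*q - 10*o^2 - 5*o*q^3 - 20*o*q^2 + 3*o*q - q^4 - 4*q^3 + q^2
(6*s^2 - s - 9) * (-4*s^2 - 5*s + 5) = -24*s^4 - 26*s^3 + 71*s^2 + 40*s - 45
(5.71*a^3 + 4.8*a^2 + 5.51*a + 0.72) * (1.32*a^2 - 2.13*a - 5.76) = 7.5372*a^5 - 5.8263*a^4 - 35.8404*a^3 - 38.4339*a^2 - 33.2712*a - 4.1472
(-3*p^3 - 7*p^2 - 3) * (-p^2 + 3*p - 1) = 3*p^5 - 2*p^4 - 18*p^3 + 10*p^2 - 9*p + 3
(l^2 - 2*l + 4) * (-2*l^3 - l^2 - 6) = -2*l^5 + 3*l^4 - 6*l^3 - 10*l^2 + 12*l - 24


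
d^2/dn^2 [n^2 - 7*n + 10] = 2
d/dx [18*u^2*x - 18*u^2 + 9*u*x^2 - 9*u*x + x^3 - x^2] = 18*u^2 + 18*u*x - 9*u + 3*x^2 - 2*x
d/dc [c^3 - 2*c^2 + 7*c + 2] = 3*c^2 - 4*c + 7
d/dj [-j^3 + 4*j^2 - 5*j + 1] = -3*j^2 + 8*j - 5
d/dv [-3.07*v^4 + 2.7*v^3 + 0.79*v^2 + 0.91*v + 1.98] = -12.28*v^3 + 8.1*v^2 + 1.58*v + 0.91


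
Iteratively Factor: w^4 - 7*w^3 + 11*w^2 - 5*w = (w - 5)*(w^3 - 2*w^2 + w) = (w - 5)*(w - 1)*(w^2 - w) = (w - 5)*(w - 1)^2*(w)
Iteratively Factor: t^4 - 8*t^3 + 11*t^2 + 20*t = (t - 5)*(t^3 - 3*t^2 - 4*t) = (t - 5)*(t + 1)*(t^2 - 4*t) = (t - 5)*(t - 4)*(t + 1)*(t)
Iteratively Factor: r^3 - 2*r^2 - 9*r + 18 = (r + 3)*(r^2 - 5*r + 6) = (r - 3)*(r + 3)*(r - 2)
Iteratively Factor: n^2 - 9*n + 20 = (n - 4)*(n - 5)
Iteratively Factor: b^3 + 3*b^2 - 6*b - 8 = (b - 2)*(b^2 + 5*b + 4) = (b - 2)*(b + 1)*(b + 4)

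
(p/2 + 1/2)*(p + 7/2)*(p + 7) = p^3/2 + 23*p^2/4 + 35*p/2 + 49/4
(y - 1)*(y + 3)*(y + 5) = y^3 + 7*y^2 + 7*y - 15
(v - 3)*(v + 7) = v^2 + 4*v - 21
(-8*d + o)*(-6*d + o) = 48*d^2 - 14*d*o + o^2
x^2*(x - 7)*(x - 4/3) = x^4 - 25*x^3/3 + 28*x^2/3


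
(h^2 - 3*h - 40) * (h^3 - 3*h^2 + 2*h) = h^5 - 6*h^4 - 29*h^3 + 114*h^2 - 80*h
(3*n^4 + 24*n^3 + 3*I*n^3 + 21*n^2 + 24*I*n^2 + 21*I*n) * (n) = 3*n^5 + 24*n^4 + 3*I*n^4 + 21*n^3 + 24*I*n^3 + 21*I*n^2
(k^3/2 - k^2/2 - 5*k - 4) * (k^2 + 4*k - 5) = k^5/2 + 3*k^4/2 - 19*k^3/2 - 43*k^2/2 + 9*k + 20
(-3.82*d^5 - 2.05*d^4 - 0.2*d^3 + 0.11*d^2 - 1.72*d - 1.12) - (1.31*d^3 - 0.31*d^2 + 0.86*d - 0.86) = -3.82*d^5 - 2.05*d^4 - 1.51*d^3 + 0.42*d^2 - 2.58*d - 0.26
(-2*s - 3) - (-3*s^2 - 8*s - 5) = 3*s^2 + 6*s + 2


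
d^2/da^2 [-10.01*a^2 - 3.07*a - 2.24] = -20.0200000000000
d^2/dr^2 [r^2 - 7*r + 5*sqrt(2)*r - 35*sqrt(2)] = 2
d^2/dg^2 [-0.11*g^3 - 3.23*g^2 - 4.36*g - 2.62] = -0.66*g - 6.46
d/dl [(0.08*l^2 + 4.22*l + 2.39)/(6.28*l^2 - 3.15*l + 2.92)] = (-26.7536*l^2 - 29.5512*l + 19.8509)/(39.4384*l^4 - 39.564*l^3 + 46.5977*l^2 - 18.396*l + 8.5264)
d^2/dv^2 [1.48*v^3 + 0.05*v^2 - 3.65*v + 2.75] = 8.88*v + 0.1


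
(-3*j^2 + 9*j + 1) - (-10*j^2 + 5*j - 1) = 7*j^2 + 4*j + 2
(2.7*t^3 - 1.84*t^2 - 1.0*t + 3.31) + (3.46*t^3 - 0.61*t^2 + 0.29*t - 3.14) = 6.16*t^3 - 2.45*t^2 - 0.71*t + 0.17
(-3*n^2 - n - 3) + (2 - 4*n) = -3*n^2 - 5*n - 1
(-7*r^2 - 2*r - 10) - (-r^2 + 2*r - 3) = -6*r^2 - 4*r - 7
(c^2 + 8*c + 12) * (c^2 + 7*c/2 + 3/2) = c^4 + 23*c^3/2 + 83*c^2/2 + 54*c + 18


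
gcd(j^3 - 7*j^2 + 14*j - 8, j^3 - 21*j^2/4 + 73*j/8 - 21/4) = j - 2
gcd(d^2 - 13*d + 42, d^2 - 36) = d - 6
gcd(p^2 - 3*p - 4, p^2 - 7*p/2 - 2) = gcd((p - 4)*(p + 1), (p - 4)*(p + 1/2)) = p - 4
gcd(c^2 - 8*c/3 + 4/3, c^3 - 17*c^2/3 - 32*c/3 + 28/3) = c - 2/3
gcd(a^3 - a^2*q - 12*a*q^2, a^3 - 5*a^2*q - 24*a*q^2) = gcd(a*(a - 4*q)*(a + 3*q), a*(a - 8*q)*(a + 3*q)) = a^2 + 3*a*q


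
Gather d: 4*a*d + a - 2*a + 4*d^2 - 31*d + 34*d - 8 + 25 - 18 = -a + 4*d^2 + d*(4*a + 3) - 1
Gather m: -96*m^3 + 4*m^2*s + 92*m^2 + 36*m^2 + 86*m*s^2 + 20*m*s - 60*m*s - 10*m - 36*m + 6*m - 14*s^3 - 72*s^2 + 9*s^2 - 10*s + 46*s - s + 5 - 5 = -96*m^3 + m^2*(4*s + 128) + m*(86*s^2 - 40*s - 40) - 14*s^3 - 63*s^2 + 35*s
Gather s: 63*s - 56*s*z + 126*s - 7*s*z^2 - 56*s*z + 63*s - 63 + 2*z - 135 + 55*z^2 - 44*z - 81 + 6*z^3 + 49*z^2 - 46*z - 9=s*(-7*z^2 - 112*z + 252) + 6*z^3 + 104*z^2 - 88*z - 288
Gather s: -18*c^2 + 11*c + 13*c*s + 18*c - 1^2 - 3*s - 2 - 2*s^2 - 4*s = -18*c^2 + 29*c - 2*s^2 + s*(13*c - 7) - 3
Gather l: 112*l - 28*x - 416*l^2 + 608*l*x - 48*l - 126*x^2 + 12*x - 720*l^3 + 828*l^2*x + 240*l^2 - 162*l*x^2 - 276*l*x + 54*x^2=-720*l^3 + l^2*(828*x - 176) + l*(-162*x^2 + 332*x + 64) - 72*x^2 - 16*x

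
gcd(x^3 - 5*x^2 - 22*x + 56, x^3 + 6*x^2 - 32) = x^2 + 2*x - 8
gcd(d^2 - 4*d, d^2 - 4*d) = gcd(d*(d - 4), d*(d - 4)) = d^2 - 4*d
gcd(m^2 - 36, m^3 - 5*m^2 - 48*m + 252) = m - 6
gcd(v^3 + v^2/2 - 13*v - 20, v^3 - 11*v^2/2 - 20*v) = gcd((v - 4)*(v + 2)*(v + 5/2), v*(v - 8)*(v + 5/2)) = v + 5/2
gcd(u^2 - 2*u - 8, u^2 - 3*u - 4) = u - 4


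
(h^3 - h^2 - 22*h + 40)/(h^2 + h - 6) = (h^2 + h - 20)/(h + 3)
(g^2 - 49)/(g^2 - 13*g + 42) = (g + 7)/(g - 6)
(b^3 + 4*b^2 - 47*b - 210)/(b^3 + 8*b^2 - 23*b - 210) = (b^2 - 2*b - 35)/(b^2 + 2*b - 35)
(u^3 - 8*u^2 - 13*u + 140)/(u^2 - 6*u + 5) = (u^2 - 3*u - 28)/(u - 1)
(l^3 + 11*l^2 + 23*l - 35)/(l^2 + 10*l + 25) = (l^2 + 6*l - 7)/(l + 5)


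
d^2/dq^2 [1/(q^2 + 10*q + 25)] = 6/(q^4 + 20*q^3 + 150*q^2 + 500*q + 625)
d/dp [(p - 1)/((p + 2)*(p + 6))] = (-p^2 + 2*p + 20)/(p^4 + 16*p^3 + 88*p^2 + 192*p + 144)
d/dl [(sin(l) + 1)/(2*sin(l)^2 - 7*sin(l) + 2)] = (-4*sin(l) + cos(2*l) + 8)*cos(l)/(-7*sin(l) - cos(2*l) + 3)^2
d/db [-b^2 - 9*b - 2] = -2*b - 9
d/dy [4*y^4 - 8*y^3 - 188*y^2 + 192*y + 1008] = 16*y^3 - 24*y^2 - 376*y + 192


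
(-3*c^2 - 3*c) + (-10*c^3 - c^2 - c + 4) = -10*c^3 - 4*c^2 - 4*c + 4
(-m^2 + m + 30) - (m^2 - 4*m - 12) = -2*m^2 + 5*m + 42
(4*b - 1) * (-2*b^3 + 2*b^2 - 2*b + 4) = -8*b^4 + 10*b^3 - 10*b^2 + 18*b - 4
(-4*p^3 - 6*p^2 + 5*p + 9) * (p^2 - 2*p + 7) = -4*p^5 + 2*p^4 - 11*p^3 - 43*p^2 + 17*p + 63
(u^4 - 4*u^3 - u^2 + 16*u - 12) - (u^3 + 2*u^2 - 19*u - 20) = u^4 - 5*u^3 - 3*u^2 + 35*u + 8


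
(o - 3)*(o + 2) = o^2 - o - 6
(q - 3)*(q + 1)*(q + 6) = q^3 + 4*q^2 - 15*q - 18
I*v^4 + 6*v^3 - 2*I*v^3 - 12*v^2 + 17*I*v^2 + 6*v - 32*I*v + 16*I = (v - 1)*(v - 8*I)*(v + 2*I)*(I*v - I)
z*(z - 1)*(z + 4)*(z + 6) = z^4 + 9*z^3 + 14*z^2 - 24*z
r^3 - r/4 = r*(r - 1/2)*(r + 1/2)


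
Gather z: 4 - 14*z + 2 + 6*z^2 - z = 6*z^2 - 15*z + 6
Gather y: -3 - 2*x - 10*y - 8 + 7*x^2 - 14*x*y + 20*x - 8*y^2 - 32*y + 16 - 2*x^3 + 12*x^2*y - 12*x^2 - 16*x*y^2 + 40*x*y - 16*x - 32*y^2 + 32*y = -2*x^3 - 5*x^2 + 2*x + y^2*(-16*x - 40) + y*(12*x^2 + 26*x - 10) + 5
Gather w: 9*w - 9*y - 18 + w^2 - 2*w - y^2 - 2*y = w^2 + 7*w - y^2 - 11*y - 18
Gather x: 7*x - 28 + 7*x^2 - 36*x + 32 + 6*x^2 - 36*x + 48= 13*x^2 - 65*x + 52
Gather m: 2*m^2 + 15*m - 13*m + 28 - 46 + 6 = 2*m^2 + 2*m - 12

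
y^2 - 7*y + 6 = (y - 6)*(y - 1)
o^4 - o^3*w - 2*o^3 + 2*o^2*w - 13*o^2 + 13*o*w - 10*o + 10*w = (o - 5)*(o + 1)*(o + 2)*(o - w)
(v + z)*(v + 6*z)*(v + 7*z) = v^3 + 14*v^2*z + 55*v*z^2 + 42*z^3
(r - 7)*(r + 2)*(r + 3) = r^3 - 2*r^2 - 29*r - 42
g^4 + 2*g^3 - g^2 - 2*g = g*(g - 1)*(g + 1)*(g + 2)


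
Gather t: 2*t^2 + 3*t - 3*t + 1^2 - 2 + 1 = 2*t^2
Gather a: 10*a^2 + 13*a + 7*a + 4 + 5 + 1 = 10*a^2 + 20*a + 10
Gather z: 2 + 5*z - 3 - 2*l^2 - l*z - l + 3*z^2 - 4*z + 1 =-2*l^2 - l + 3*z^2 + z*(1 - l)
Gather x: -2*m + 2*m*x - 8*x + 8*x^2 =-2*m + 8*x^2 + x*(2*m - 8)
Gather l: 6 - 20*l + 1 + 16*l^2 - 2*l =16*l^2 - 22*l + 7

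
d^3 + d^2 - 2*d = d*(d - 1)*(d + 2)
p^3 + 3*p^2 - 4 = (p - 1)*(p + 2)^2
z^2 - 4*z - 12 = (z - 6)*(z + 2)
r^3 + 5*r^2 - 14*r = r*(r - 2)*(r + 7)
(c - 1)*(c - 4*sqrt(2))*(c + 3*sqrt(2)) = c^3 - sqrt(2)*c^2 - c^2 - 24*c + sqrt(2)*c + 24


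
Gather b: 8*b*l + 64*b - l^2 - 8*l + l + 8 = b*(8*l + 64) - l^2 - 7*l + 8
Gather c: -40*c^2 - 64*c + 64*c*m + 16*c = -40*c^2 + c*(64*m - 48)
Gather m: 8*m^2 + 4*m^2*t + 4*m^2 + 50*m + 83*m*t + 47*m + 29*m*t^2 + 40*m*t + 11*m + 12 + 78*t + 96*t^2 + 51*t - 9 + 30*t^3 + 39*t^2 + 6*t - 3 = m^2*(4*t + 12) + m*(29*t^2 + 123*t + 108) + 30*t^3 + 135*t^2 + 135*t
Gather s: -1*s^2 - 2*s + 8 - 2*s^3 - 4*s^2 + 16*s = -2*s^3 - 5*s^2 + 14*s + 8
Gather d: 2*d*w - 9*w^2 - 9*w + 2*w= 2*d*w - 9*w^2 - 7*w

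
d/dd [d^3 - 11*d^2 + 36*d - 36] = 3*d^2 - 22*d + 36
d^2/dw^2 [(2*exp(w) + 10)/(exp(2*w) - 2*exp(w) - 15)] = 2*(exp(4*w) + 22*exp(3*w) + 60*exp(2*w) + 290*exp(w) + 75)*exp(w)/(exp(6*w) - 6*exp(5*w) - 33*exp(4*w) + 172*exp(3*w) + 495*exp(2*w) - 1350*exp(w) - 3375)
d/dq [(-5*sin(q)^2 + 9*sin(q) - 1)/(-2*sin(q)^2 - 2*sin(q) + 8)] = 7*(-6*sin(q) - cos(2*q) + 6)*cos(q)/(2*(sin(q)^2 + sin(q) - 4)^2)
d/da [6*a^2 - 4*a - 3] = 12*a - 4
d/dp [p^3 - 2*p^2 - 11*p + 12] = 3*p^2 - 4*p - 11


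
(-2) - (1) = -3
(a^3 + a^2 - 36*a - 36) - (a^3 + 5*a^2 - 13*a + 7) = -4*a^2 - 23*a - 43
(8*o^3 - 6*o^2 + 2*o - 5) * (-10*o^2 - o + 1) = -80*o^5 + 52*o^4 - 6*o^3 + 42*o^2 + 7*o - 5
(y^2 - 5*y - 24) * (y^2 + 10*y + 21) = y^4 + 5*y^3 - 53*y^2 - 345*y - 504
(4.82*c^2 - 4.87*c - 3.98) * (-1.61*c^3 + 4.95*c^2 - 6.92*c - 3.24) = -7.7602*c^5 + 31.6997*c^4 - 51.0531*c^3 - 1.6174*c^2 + 43.3204*c + 12.8952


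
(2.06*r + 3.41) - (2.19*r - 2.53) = 5.94 - 0.13*r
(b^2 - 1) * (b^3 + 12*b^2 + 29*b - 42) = b^5 + 12*b^4 + 28*b^3 - 54*b^2 - 29*b + 42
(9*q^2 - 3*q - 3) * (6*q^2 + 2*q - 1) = 54*q^4 - 33*q^2 - 3*q + 3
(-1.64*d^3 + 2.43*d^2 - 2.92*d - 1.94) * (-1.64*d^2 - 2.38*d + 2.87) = 2.6896*d^5 - 0.0820000000000003*d^4 - 5.7014*d^3 + 17.1053*d^2 - 3.7632*d - 5.5678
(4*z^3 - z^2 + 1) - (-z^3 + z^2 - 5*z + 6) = 5*z^3 - 2*z^2 + 5*z - 5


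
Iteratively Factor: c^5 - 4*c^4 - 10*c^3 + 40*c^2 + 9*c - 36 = (c - 3)*(c^4 - c^3 - 13*c^2 + c + 12) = (c - 3)*(c - 1)*(c^3 - 13*c - 12) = (c - 4)*(c - 3)*(c - 1)*(c^2 + 4*c + 3) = (c - 4)*(c - 3)*(c - 1)*(c + 1)*(c + 3)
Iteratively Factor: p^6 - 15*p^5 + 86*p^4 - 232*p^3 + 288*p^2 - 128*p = (p - 4)*(p^5 - 11*p^4 + 42*p^3 - 64*p^2 + 32*p) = (p - 4)^2*(p^4 - 7*p^3 + 14*p^2 - 8*p) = p*(p - 4)^2*(p^3 - 7*p^2 + 14*p - 8) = p*(p - 4)^2*(p - 1)*(p^2 - 6*p + 8) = p*(p - 4)^2*(p - 2)*(p - 1)*(p - 4)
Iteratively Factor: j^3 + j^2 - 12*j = (j)*(j^2 + j - 12) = j*(j - 3)*(j + 4)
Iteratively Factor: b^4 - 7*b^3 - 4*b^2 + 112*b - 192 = (b - 4)*(b^3 - 3*b^2 - 16*b + 48) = (b - 4)*(b - 3)*(b^2 - 16) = (b - 4)*(b - 3)*(b + 4)*(b - 4)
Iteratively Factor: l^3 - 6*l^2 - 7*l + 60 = (l - 4)*(l^2 - 2*l - 15) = (l - 4)*(l + 3)*(l - 5)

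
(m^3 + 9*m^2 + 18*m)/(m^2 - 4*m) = (m^2 + 9*m + 18)/(m - 4)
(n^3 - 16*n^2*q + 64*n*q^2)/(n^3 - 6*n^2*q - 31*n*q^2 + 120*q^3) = n*(-n + 8*q)/(-n^2 - 2*n*q + 15*q^2)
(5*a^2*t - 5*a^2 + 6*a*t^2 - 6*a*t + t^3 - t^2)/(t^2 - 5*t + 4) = (5*a^2 + 6*a*t + t^2)/(t - 4)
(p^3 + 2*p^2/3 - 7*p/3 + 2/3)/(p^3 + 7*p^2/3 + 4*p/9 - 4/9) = 3*(p - 1)/(3*p + 2)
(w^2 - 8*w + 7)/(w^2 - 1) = (w - 7)/(w + 1)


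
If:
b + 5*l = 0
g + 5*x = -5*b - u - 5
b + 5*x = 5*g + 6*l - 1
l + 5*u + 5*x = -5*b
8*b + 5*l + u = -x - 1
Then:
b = -25/151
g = -2886/3775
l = 5/151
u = 3966/3775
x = -3366/3775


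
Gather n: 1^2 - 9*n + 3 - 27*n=4 - 36*n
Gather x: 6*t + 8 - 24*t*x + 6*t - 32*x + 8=12*t + x*(-24*t - 32) + 16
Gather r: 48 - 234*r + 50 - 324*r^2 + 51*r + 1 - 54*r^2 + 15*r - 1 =-378*r^2 - 168*r + 98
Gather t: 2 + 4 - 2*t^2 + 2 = 8 - 2*t^2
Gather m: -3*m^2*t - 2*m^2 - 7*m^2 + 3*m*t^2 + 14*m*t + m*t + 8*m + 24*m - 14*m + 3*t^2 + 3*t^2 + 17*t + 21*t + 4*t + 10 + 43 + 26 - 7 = m^2*(-3*t - 9) + m*(3*t^2 + 15*t + 18) + 6*t^2 + 42*t + 72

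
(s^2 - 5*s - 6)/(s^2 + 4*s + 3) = (s - 6)/(s + 3)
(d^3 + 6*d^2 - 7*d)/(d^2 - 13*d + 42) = d*(d^2 + 6*d - 7)/(d^2 - 13*d + 42)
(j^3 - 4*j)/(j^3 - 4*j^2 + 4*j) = (j + 2)/(j - 2)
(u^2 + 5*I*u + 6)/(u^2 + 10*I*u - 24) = (u - I)/(u + 4*I)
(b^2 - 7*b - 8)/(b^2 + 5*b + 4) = (b - 8)/(b + 4)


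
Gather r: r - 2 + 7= r + 5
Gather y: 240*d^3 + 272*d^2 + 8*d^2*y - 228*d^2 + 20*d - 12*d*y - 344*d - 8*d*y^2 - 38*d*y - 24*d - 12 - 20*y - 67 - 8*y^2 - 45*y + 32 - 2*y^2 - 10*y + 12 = 240*d^3 + 44*d^2 - 348*d + y^2*(-8*d - 10) + y*(8*d^2 - 50*d - 75) - 35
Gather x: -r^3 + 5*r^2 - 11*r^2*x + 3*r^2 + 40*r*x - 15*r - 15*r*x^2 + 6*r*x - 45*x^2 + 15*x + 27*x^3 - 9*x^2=-r^3 + 8*r^2 - 15*r + 27*x^3 + x^2*(-15*r - 54) + x*(-11*r^2 + 46*r + 15)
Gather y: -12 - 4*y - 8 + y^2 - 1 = y^2 - 4*y - 21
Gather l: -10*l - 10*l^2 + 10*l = -10*l^2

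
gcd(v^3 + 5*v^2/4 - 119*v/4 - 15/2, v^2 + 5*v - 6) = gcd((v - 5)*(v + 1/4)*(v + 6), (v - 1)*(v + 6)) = v + 6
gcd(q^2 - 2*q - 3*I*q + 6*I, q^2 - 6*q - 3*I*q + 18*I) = q - 3*I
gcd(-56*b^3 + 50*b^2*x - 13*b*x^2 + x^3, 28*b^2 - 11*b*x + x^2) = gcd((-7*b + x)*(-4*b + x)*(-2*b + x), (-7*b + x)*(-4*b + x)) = 28*b^2 - 11*b*x + x^2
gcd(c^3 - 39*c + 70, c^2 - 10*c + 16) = c - 2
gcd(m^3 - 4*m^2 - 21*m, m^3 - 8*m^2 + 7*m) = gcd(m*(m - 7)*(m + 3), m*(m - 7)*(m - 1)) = m^2 - 7*m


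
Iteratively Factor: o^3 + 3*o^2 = (o)*(o^2 + 3*o) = o*(o + 3)*(o)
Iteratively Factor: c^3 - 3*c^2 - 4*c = (c + 1)*(c^2 - 4*c) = c*(c + 1)*(c - 4)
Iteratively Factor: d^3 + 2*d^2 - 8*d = (d - 2)*(d^2 + 4*d) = (d - 2)*(d + 4)*(d)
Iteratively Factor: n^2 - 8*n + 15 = (n - 3)*(n - 5)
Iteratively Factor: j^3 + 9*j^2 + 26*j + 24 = (j + 2)*(j^2 + 7*j + 12) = (j + 2)*(j + 3)*(j + 4)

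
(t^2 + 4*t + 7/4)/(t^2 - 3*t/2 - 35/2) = (t + 1/2)/(t - 5)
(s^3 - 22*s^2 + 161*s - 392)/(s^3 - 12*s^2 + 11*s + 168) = (s - 7)/(s + 3)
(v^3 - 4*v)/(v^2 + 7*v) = (v^2 - 4)/(v + 7)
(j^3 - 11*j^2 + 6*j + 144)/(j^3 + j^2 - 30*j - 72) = (j - 8)/(j + 4)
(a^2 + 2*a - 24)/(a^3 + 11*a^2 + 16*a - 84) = (a - 4)/(a^2 + 5*a - 14)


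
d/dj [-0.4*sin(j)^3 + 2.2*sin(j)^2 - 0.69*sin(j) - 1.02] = (-1.2*sin(j)^2 + 4.4*sin(j) - 0.69)*cos(j)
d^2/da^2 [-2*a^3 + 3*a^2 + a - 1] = 6 - 12*a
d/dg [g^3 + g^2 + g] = 3*g^2 + 2*g + 1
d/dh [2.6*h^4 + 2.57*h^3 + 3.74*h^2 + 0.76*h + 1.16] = 10.4*h^3 + 7.71*h^2 + 7.48*h + 0.76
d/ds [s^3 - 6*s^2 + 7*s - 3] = 3*s^2 - 12*s + 7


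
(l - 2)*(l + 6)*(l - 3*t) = l^3 - 3*l^2*t + 4*l^2 - 12*l*t - 12*l + 36*t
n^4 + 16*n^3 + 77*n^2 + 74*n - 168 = (n - 1)*(n + 4)*(n + 6)*(n + 7)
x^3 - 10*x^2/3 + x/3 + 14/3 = (x - 7/3)*(x - 2)*(x + 1)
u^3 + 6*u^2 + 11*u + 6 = (u + 1)*(u + 2)*(u + 3)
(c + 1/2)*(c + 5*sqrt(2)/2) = c^2 + c/2 + 5*sqrt(2)*c/2 + 5*sqrt(2)/4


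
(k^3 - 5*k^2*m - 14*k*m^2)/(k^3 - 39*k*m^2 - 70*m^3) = k/(k + 5*m)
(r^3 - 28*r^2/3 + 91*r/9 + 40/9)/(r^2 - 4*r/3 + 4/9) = (9*r^3 - 84*r^2 + 91*r + 40)/(9*r^2 - 12*r + 4)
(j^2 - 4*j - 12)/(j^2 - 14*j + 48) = (j + 2)/(j - 8)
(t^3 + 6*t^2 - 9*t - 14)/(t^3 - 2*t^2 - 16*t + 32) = (t^2 + 8*t + 7)/(t^2 - 16)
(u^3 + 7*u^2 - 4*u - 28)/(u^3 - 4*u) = (u + 7)/u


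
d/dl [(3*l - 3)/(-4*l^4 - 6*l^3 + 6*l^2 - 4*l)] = 3*(3*l^4 - l^3 - 6*l^2 + 3*l - 1)/(l^2*(4*l^6 + 12*l^5 - 3*l^4 - 10*l^3 + 21*l^2 - 12*l + 4))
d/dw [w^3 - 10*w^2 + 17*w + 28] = 3*w^2 - 20*w + 17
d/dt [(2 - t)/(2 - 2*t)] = 1/(2*(t - 1)^2)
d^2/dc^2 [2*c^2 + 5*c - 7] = 4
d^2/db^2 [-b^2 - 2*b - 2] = -2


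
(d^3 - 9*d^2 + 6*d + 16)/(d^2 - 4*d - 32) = (d^2 - d - 2)/(d + 4)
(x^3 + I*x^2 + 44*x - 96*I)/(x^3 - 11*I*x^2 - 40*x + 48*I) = (x + 8*I)/(x - 4*I)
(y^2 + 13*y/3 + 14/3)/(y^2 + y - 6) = (y^2 + 13*y/3 + 14/3)/(y^2 + y - 6)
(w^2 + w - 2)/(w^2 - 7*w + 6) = (w + 2)/(w - 6)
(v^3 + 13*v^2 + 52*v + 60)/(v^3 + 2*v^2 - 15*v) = (v^2 + 8*v + 12)/(v*(v - 3))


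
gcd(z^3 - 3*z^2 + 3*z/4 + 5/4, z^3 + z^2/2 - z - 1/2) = z^2 - z/2 - 1/2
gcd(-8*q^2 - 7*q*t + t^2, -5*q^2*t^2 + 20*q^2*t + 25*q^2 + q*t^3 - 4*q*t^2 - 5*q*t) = 1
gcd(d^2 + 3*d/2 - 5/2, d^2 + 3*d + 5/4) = d + 5/2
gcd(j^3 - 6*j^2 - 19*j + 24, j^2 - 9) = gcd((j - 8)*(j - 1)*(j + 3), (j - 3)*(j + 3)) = j + 3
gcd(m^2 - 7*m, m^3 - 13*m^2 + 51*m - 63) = m - 7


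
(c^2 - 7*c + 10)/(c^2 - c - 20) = (c - 2)/(c + 4)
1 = 1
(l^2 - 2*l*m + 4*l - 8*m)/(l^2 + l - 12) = (l - 2*m)/(l - 3)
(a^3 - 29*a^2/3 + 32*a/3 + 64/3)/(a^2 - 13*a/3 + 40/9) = 3*(a^2 - 7*a - 8)/(3*a - 5)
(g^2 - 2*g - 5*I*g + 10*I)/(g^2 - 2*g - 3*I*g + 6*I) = (g - 5*I)/(g - 3*I)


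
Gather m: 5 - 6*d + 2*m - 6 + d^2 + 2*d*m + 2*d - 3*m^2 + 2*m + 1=d^2 - 4*d - 3*m^2 + m*(2*d + 4)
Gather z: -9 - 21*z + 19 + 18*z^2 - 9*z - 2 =18*z^2 - 30*z + 8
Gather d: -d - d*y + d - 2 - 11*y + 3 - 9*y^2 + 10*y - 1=-d*y - 9*y^2 - y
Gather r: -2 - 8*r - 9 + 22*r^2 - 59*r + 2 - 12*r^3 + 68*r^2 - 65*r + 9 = -12*r^3 + 90*r^2 - 132*r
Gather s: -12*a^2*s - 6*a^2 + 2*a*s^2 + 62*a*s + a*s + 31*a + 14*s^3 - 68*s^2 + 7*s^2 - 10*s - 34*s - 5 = -6*a^2 + 31*a + 14*s^3 + s^2*(2*a - 61) + s*(-12*a^2 + 63*a - 44) - 5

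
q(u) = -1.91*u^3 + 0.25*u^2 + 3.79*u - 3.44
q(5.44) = -282.91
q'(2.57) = -32.77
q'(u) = -5.73*u^2 + 0.5*u + 3.79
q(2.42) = -19.87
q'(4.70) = -120.44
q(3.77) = -87.94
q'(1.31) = -5.39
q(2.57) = -24.47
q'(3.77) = -75.76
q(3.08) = -45.20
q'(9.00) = -455.84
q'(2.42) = -28.56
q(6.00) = -384.26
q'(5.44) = -163.06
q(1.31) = -2.34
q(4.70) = -178.41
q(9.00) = -1341.47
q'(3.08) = -49.03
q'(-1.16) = -4.50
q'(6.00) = -199.49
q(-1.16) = -4.52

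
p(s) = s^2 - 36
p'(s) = 2*s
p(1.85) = -32.58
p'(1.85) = 3.70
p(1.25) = -34.44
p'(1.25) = 2.50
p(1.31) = -34.28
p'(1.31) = 2.62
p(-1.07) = -34.86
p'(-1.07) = -2.14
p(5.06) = -10.40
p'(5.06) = 10.12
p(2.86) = -27.82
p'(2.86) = 5.72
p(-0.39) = -35.85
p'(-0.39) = -0.78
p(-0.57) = -35.68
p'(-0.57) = -1.14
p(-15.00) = 189.00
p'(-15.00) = -30.00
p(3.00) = -27.00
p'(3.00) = 6.00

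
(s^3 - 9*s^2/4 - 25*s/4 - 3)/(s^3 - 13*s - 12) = (s + 3/4)/(s + 3)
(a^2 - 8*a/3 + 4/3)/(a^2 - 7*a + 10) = (a - 2/3)/(a - 5)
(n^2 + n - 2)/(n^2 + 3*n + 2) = (n - 1)/(n + 1)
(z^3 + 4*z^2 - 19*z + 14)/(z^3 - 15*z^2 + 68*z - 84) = (z^2 + 6*z - 7)/(z^2 - 13*z + 42)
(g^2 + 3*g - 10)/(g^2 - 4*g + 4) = (g + 5)/(g - 2)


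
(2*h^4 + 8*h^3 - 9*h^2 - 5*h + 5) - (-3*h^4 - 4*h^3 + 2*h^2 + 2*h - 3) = 5*h^4 + 12*h^3 - 11*h^2 - 7*h + 8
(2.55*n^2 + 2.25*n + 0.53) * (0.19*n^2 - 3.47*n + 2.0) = 0.4845*n^4 - 8.421*n^3 - 2.6068*n^2 + 2.6609*n + 1.06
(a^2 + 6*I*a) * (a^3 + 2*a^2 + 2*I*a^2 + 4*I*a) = a^5 + 2*a^4 + 8*I*a^4 - 12*a^3 + 16*I*a^3 - 24*a^2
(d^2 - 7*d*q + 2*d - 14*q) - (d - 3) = d^2 - 7*d*q + d - 14*q + 3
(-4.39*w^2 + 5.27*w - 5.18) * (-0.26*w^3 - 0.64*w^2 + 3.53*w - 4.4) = 1.1414*w^5 + 1.4394*w^4 - 17.5227*w^3 + 41.2343*w^2 - 41.4734*w + 22.792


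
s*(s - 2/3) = s^2 - 2*s/3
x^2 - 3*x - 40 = (x - 8)*(x + 5)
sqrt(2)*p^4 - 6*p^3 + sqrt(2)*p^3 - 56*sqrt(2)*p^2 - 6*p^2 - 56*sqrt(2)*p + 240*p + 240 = (p - 6*sqrt(2))*(p - 2*sqrt(2))*(p + 5*sqrt(2))*(sqrt(2)*p + sqrt(2))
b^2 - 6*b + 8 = (b - 4)*(b - 2)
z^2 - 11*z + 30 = (z - 6)*(z - 5)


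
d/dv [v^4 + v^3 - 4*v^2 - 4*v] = 4*v^3 + 3*v^2 - 8*v - 4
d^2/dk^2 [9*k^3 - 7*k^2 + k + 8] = 54*k - 14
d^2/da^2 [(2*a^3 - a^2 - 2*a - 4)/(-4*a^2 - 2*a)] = 4*(a^3 + 12*a^2 + 6*a + 1)/(a^3*(8*a^3 + 12*a^2 + 6*a + 1))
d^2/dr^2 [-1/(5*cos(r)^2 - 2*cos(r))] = (50*(1 - cos(2*r))^2 + 75*cos(r) + 54*cos(2*r) - 15*cos(3*r) - 162)/(2*(5*cos(r) - 2)^3*cos(r)^3)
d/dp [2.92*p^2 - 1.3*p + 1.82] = 5.84*p - 1.3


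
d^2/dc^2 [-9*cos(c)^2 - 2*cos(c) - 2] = 2*cos(c) + 18*cos(2*c)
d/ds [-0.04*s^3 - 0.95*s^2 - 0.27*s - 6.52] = -0.12*s^2 - 1.9*s - 0.27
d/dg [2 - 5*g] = -5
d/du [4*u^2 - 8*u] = 8*u - 8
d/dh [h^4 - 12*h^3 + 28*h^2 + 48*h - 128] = 4*h^3 - 36*h^2 + 56*h + 48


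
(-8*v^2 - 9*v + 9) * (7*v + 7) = -56*v^3 - 119*v^2 + 63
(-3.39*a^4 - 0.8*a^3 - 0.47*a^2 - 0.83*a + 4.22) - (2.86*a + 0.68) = -3.39*a^4 - 0.8*a^3 - 0.47*a^2 - 3.69*a + 3.54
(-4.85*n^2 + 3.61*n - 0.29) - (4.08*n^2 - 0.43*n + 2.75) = -8.93*n^2 + 4.04*n - 3.04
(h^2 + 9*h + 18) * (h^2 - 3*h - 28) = h^4 + 6*h^3 - 37*h^2 - 306*h - 504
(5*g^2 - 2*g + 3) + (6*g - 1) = 5*g^2 + 4*g + 2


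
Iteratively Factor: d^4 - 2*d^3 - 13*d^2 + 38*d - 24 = (d + 4)*(d^3 - 6*d^2 + 11*d - 6) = (d - 2)*(d + 4)*(d^2 - 4*d + 3) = (d - 2)*(d - 1)*(d + 4)*(d - 3)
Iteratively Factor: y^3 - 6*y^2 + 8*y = (y)*(y^2 - 6*y + 8) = y*(y - 2)*(y - 4)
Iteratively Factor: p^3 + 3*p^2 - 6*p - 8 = (p - 2)*(p^2 + 5*p + 4) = (p - 2)*(p + 1)*(p + 4)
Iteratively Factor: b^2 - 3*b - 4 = (b + 1)*(b - 4)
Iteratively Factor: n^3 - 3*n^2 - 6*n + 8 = (n + 2)*(n^2 - 5*n + 4) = (n - 4)*(n + 2)*(n - 1)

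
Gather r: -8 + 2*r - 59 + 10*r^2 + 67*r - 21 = 10*r^2 + 69*r - 88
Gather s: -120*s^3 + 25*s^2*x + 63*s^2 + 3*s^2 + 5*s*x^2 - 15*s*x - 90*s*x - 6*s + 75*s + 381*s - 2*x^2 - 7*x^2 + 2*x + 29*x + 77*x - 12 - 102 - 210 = -120*s^3 + s^2*(25*x + 66) + s*(5*x^2 - 105*x + 450) - 9*x^2 + 108*x - 324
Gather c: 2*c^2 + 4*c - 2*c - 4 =2*c^2 + 2*c - 4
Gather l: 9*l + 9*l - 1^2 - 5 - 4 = 18*l - 10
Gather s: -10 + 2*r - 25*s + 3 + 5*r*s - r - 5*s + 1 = r + s*(5*r - 30) - 6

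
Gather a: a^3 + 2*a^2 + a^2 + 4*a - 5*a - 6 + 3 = a^3 + 3*a^2 - a - 3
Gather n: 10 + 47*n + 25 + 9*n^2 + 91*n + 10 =9*n^2 + 138*n + 45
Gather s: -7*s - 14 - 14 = -7*s - 28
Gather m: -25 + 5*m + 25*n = 5*m + 25*n - 25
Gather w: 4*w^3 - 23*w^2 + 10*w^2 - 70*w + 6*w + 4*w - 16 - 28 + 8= 4*w^3 - 13*w^2 - 60*w - 36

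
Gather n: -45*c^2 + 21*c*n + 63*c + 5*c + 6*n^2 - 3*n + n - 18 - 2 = -45*c^2 + 68*c + 6*n^2 + n*(21*c - 2) - 20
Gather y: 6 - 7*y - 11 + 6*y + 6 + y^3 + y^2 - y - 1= y^3 + y^2 - 2*y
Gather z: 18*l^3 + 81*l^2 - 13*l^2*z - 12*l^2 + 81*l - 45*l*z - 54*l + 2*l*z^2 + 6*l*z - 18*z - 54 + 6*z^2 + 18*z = 18*l^3 + 69*l^2 + 27*l + z^2*(2*l + 6) + z*(-13*l^2 - 39*l) - 54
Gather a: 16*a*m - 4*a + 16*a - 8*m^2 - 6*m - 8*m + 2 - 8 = a*(16*m + 12) - 8*m^2 - 14*m - 6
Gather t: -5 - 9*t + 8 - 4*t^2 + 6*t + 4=-4*t^2 - 3*t + 7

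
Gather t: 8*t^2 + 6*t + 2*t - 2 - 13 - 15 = 8*t^2 + 8*t - 30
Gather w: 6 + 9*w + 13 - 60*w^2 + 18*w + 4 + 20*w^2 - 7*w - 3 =-40*w^2 + 20*w + 20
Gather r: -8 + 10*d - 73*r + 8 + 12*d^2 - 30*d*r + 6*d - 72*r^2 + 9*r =12*d^2 + 16*d - 72*r^2 + r*(-30*d - 64)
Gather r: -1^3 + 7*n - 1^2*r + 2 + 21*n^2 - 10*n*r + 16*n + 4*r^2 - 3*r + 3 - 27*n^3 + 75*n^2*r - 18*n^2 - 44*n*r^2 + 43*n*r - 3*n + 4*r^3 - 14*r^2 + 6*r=-27*n^3 + 3*n^2 + 20*n + 4*r^3 + r^2*(-44*n - 10) + r*(75*n^2 + 33*n + 2) + 4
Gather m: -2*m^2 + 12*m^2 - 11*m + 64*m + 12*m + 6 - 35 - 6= 10*m^2 + 65*m - 35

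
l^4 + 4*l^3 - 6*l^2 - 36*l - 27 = (l - 3)*(l + 1)*(l + 3)^2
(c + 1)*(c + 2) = c^2 + 3*c + 2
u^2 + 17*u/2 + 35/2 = (u + 7/2)*(u + 5)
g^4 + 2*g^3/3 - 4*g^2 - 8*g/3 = g*(g - 2)*(g + 2/3)*(g + 2)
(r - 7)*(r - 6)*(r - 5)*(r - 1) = r^4 - 19*r^3 + 125*r^2 - 317*r + 210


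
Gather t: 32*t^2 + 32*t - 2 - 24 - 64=32*t^2 + 32*t - 90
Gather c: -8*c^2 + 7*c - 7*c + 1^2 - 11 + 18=8 - 8*c^2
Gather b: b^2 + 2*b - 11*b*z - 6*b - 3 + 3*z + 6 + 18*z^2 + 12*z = b^2 + b*(-11*z - 4) + 18*z^2 + 15*z + 3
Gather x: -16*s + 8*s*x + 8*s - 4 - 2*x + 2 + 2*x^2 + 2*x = 8*s*x - 8*s + 2*x^2 - 2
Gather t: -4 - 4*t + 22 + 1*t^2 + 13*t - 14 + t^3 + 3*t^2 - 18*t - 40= t^3 + 4*t^2 - 9*t - 36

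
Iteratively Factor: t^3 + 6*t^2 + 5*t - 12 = (t - 1)*(t^2 + 7*t + 12) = (t - 1)*(t + 4)*(t + 3)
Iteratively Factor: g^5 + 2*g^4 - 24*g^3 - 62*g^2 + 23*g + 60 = (g + 4)*(g^4 - 2*g^3 - 16*g^2 + 2*g + 15) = (g + 1)*(g + 4)*(g^3 - 3*g^2 - 13*g + 15) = (g - 5)*(g + 1)*(g + 4)*(g^2 + 2*g - 3) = (g - 5)*(g + 1)*(g + 3)*(g + 4)*(g - 1)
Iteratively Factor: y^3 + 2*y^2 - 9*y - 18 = (y - 3)*(y^2 + 5*y + 6) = (y - 3)*(y + 3)*(y + 2)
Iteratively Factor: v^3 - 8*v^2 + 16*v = (v)*(v^2 - 8*v + 16) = v*(v - 4)*(v - 4)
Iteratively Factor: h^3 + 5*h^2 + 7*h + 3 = (h + 1)*(h^2 + 4*h + 3) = (h + 1)^2*(h + 3)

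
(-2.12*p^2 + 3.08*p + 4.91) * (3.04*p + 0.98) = -6.4448*p^3 + 7.2856*p^2 + 17.9448*p + 4.8118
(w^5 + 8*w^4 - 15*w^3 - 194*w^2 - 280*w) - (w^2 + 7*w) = w^5 + 8*w^4 - 15*w^3 - 195*w^2 - 287*w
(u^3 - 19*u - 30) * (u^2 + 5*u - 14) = u^5 + 5*u^4 - 33*u^3 - 125*u^2 + 116*u + 420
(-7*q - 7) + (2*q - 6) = -5*q - 13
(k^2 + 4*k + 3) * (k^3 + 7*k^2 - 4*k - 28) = k^5 + 11*k^4 + 27*k^3 - 23*k^2 - 124*k - 84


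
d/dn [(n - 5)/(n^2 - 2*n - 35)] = (n^2 - 2*n - 2*(n - 5)*(n - 1) - 35)/(-n^2 + 2*n + 35)^2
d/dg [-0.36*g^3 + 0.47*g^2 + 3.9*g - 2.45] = -1.08*g^2 + 0.94*g + 3.9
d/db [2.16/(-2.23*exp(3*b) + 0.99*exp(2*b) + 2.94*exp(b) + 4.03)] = (14.4504*exp(2*b) - 4.2768*exp(b) - 6.3504)*exp(b)/(-2.23*exp(3*b) + 0.99*exp(2*b) + 2.94*exp(b) + 4.03)^2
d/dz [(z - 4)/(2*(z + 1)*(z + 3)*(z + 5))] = (-2*z^3 + 3*z^2 + 72*z + 107)/(2*(z^6 + 18*z^5 + 127*z^4 + 444*z^3 + 799*z^2 + 690*z + 225))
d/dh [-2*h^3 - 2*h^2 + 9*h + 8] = -6*h^2 - 4*h + 9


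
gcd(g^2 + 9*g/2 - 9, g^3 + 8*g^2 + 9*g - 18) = g + 6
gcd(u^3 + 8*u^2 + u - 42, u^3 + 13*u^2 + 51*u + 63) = u^2 + 10*u + 21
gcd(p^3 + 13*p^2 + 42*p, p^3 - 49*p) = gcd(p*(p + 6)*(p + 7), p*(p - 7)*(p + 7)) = p^2 + 7*p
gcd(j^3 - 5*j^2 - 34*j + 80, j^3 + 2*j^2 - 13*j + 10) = j^2 + 3*j - 10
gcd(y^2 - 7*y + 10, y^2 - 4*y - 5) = y - 5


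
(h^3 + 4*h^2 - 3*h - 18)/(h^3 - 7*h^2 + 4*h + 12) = (h^2 + 6*h + 9)/(h^2 - 5*h - 6)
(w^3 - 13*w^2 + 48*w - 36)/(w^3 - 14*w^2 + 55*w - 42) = (w - 6)/(w - 7)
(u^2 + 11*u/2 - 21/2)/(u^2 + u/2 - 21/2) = (2*u^2 + 11*u - 21)/(2*u^2 + u - 21)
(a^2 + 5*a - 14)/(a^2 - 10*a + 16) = (a + 7)/(a - 8)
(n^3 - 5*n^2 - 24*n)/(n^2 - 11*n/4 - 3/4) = 4*n*(-n^2 + 5*n + 24)/(-4*n^2 + 11*n + 3)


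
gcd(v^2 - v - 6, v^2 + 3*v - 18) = v - 3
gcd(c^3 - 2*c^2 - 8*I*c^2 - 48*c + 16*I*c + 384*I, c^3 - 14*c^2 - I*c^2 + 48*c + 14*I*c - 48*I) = c - 8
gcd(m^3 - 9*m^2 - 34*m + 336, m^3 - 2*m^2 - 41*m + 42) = m^2 - m - 42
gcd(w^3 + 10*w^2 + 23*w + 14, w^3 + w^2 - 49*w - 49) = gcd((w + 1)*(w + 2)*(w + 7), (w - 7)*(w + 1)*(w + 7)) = w^2 + 8*w + 7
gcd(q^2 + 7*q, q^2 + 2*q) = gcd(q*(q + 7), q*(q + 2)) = q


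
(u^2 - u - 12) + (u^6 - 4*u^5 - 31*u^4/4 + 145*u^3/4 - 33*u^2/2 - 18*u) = u^6 - 4*u^5 - 31*u^4/4 + 145*u^3/4 - 31*u^2/2 - 19*u - 12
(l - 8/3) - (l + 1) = -11/3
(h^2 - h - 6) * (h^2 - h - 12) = h^4 - 2*h^3 - 17*h^2 + 18*h + 72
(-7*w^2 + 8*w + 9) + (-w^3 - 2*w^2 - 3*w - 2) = -w^3 - 9*w^2 + 5*w + 7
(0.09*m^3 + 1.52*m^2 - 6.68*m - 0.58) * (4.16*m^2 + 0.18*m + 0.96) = 0.3744*m^5 + 6.3394*m^4 - 27.4288*m^3 - 2.156*m^2 - 6.5172*m - 0.5568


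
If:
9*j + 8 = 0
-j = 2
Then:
No Solution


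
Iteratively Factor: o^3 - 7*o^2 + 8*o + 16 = (o + 1)*(o^2 - 8*o + 16) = (o - 4)*(o + 1)*(o - 4)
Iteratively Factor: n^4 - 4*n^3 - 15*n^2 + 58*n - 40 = (n - 2)*(n^3 - 2*n^2 - 19*n + 20) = (n - 2)*(n + 4)*(n^2 - 6*n + 5) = (n - 2)*(n - 1)*(n + 4)*(n - 5)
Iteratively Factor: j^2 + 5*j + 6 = (j + 2)*(j + 3)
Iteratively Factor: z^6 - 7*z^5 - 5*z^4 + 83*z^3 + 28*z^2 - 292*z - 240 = (z + 2)*(z^5 - 9*z^4 + 13*z^3 + 57*z^2 - 86*z - 120) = (z - 3)*(z + 2)*(z^4 - 6*z^3 - 5*z^2 + 42*z + 40) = (z - 3)*(z + 1)*(z + 2)*(z^3 - 7*z^2 + 2*z + 40) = (z - 5)*(z - 3)*(z + 1)*(z + 2)*(z^2 - 2*z - 8) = (z - 5)*(z - 4)*(z - 3)*(z + 1)*(z + 2)*(z + 2)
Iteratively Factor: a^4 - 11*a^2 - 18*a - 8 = (a + 1)*(a^3 - a^2 - 10*a - 8) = (a + 1)^2*(a^2 - 2*a - 8) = (a - 4)*(a + 1)^2*(a + 2)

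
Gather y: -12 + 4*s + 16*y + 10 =4*s + 16*y - 2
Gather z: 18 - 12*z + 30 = 48 - 12*z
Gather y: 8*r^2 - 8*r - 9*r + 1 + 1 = 8*r^2 - 17*r + 2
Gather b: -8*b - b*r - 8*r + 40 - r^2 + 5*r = b*(-r - 8) - r^2 - 3*r + 40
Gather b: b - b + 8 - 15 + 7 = 0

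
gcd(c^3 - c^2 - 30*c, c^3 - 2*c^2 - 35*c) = c^2 + 5*c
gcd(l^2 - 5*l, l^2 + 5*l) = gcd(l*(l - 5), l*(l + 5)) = l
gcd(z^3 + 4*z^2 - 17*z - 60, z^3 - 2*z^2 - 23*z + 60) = z^2 + z - 20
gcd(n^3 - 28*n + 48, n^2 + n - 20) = n - 4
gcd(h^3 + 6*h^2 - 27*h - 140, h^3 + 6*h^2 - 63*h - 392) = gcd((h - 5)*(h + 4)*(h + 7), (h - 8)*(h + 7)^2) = h + 7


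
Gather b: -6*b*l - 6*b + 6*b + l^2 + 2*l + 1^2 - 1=-6*b*l + l^2 + 2*l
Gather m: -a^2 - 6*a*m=-a^2 - 6*a*m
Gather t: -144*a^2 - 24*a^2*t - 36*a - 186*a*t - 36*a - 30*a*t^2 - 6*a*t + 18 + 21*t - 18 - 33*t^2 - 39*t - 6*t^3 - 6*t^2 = -144*a^2 - 72*a - 6*t^3 + t^2*(-30*a - 39) + t*(-24*a^2 - 192*a - 18)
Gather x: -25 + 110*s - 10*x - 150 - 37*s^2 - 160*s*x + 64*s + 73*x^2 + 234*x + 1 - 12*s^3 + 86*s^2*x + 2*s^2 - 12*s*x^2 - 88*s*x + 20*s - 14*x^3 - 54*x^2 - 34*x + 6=-12*s^3 - 35*s^2 + 194*s - 14*x^3 + x^2*(19 - 12*s) + x*(86*s^2 - 248*s + 190) - 168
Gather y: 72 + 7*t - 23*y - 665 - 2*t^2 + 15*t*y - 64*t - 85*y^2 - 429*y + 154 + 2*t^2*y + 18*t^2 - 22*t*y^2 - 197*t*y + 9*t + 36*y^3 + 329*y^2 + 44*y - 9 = 16*t^2 - 48*t + 36*y^3 + y^2*(244 - 22*t) + y*(2*t^2 - 182*t - 408) - 448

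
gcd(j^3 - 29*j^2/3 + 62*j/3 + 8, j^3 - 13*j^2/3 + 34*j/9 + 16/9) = j + 1/3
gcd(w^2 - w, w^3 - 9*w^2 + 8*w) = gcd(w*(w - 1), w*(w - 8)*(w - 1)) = w^2 - w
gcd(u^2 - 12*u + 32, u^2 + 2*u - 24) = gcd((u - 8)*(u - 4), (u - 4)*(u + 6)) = u - 4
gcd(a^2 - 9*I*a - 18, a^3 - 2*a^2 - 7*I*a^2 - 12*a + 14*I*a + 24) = a - 3*I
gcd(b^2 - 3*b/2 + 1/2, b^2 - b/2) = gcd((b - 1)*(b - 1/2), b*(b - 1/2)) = b - 1/2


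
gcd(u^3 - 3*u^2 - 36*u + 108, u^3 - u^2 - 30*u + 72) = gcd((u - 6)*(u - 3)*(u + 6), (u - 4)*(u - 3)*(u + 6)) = u^2 + 3*u - 18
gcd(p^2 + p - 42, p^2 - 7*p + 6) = p - 6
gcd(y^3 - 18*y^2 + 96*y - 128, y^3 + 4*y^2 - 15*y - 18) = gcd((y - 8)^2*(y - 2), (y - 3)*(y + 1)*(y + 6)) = 1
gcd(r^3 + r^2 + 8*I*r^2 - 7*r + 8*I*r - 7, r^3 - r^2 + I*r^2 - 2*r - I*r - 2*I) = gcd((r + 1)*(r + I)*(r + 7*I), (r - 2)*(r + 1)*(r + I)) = r^2 + r*(1 + I) + I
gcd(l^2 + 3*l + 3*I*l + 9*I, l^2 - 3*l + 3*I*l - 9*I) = l + 3*I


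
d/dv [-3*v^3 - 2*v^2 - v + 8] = -9*v^2 - 4*v - 1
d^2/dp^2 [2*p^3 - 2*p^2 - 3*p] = 12*p - 4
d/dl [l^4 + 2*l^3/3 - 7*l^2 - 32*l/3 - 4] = 4*l^3 + 2*l^2 - 14*l - 32/3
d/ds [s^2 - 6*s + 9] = 2*s - 6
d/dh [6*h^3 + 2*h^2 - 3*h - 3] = 18*h^2 + 4*h - 3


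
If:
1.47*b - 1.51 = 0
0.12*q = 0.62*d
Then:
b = 1.03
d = 0.193548387096774*q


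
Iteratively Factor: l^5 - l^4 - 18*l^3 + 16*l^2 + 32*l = (l)*(l^4 - l^3 - 18*l^2 + 16*l + 32) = l*(l - 2)*(l^3 + l^2 - 16*l - 16) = l*(l - 2)*(l + 1)*(l^2 - 16) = l*(l - 4)*(l - 2)*(l + 1)*(l + 4)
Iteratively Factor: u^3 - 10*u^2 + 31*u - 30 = (u - 2)*(u^2 - 8*u + 15) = (u - 5)*(u - 2)*(u - 3)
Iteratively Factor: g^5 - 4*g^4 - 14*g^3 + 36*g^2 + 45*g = (g)*(g^4 - 4*g^3 - 14*g^2 + 36*g + 45) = g*(g - 5)*(g^3 + g^2 - 9*g - 9) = g*(g - 5)*(g - 3)*(g^2 + 4*g + 3) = g*(g - 5)*(g - 3)*(g + 1)*(g + 3)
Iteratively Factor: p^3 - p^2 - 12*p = (p)*(p^2 - p - 12) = p*(p - 4)*(p + 3)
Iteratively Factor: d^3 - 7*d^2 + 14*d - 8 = (d - 1)*(d^2 - 6*d + 8) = (d - 4)*(d - 1)*(d - 2)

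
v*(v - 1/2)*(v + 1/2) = v^3 - v/4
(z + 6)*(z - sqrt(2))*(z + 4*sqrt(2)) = z^3 + 3*sqrt(2)*z^2 + 6*z^2 - 8*z + 18*sqrt(2)*z - 48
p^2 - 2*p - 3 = (p - 3)*(p + 1)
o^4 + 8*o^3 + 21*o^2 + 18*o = o*(o + 2)*(o + 3)^2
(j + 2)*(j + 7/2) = j^2 + 11*j/2 + 7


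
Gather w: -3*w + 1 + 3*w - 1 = 0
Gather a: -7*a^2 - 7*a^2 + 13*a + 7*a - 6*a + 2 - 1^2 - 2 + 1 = -14*a^2 + 14*a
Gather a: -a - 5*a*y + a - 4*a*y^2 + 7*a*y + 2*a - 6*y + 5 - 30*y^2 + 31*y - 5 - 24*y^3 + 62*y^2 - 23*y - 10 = a*(-4*y^2 + 2*y + 2) - 24*y^3 + 32*y^2 + 2*y - 10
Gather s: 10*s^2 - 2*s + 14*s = 10*s^2 + 12*s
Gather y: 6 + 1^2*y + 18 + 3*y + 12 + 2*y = 6*y + 36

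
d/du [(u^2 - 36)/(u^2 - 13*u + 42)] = -13/(u^2 - 14*u + 49)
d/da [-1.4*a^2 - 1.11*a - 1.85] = -2.8*a - 1.11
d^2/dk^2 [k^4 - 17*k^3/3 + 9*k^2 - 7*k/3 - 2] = 12*k^2 - 34*k + 18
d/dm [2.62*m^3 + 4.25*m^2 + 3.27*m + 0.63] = 7.86*m^2 + 8.5*m + 3.27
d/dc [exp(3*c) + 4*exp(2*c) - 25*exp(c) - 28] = (3*exp(2*c) + 8*exp(c) - 25)*exp(c)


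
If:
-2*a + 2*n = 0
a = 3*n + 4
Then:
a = -2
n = -2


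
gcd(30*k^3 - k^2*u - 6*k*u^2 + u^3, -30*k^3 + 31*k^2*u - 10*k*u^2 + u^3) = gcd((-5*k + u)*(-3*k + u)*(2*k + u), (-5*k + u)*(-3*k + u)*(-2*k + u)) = 15*k^2 - 8*k*u + u^2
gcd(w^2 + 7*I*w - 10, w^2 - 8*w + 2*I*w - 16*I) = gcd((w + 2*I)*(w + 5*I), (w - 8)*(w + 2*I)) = w + 2*I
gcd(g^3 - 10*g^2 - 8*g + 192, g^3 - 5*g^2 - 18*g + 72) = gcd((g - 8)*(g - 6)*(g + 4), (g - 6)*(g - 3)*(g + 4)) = g^2 - 2*g - 24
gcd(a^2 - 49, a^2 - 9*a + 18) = 1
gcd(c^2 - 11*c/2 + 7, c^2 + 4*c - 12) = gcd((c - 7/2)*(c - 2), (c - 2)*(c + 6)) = c - 2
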